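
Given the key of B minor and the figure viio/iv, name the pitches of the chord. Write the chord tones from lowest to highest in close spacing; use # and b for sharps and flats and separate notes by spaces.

D# F# A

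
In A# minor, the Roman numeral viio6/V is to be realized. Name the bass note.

F##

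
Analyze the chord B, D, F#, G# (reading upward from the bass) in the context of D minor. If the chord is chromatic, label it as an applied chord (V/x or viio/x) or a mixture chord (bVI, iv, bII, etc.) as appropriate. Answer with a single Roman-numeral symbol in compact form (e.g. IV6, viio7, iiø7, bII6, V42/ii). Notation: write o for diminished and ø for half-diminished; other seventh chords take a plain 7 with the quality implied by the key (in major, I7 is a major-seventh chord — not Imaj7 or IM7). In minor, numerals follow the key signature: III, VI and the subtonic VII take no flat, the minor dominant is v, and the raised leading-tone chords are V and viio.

viiø65/V

The pitches G#-B-D-F# form a half-diminished seventh chord rooted on G#.
G# sits a half step below A (V in D minor); a diminished chord there is the applied leading-tone chord of V.
With B in the bass the chord is in first inversion, so the figured bass is 65.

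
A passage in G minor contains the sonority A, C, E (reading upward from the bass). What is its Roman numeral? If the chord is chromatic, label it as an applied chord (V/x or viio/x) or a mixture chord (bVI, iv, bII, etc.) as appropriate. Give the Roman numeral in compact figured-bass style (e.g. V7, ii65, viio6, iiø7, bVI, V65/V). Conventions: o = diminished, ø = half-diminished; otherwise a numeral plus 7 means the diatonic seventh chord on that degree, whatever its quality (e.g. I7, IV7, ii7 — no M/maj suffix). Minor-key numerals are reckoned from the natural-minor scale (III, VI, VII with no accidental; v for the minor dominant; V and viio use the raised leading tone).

ii

The pitches A-C-E form a minor triad rooted on A.
A is the second degree of G minor. This is the minor supertonic, borrowed from the parallel major (the Dorian ii).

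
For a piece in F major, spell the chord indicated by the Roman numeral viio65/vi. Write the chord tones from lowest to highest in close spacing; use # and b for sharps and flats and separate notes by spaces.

viio65/vi is a secondary leading-tone chord. The target vi is D in F major; the applied chord is rooted a semitone below, on C#.
Building a fully diminished seventh chord on C# gives C#-E-G-Bb.
With the 65 figure the chord is in first inversion; from the bass E upward in close position it reads E-G-Bb-C#.

E G Bb C#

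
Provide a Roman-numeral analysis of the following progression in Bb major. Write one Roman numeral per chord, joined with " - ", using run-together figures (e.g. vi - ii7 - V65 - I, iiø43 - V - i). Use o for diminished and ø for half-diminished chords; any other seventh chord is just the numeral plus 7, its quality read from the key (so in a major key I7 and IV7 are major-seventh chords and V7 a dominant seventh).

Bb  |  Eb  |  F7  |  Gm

I - IV - V7 - vi

Bb: major triad on Bb = scale degree 1 → I.
Eb: root Eb is the subdominant; major triad there is IV.
F7: root F is the dominant; dominant seventh chord there is V7.
Gm: root G is the submediant; minor triad there is vi.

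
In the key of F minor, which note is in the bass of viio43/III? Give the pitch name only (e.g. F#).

Db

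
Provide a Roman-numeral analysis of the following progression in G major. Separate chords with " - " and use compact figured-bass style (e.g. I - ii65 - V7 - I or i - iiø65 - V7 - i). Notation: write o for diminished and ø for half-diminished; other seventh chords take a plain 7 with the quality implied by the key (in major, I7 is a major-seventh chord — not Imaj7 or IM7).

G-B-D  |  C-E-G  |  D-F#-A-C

I - IV - V7

G-B-D: major triad on G = scale degree 1 → I.
C-E-G: root C is the subdominant; major triad there is IV.
D-F#-A-C: root D is the dominant; dominant seventh chord there is V7.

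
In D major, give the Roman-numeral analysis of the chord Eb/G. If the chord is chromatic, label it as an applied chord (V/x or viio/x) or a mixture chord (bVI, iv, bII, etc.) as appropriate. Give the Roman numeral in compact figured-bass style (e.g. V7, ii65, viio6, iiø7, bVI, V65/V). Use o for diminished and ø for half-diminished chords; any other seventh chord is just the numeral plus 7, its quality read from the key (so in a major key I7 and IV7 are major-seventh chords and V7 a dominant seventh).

bII6

The pitches Eb-G-Bb form a major triad rooted on Eb.
Eb is the lowered second degree of D major (diatonic 2 would be E). This is the Neapolitan sixth — a major triad on the lowered second degree, here in its customary first inversion.
With G in the bass the chord is in first inversion, so the figured bass is 6.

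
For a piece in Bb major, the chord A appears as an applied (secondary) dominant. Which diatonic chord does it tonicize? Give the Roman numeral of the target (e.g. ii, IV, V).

The chord is a major triad on A.
A dominant resolves down a perfect fifth: A → D. In Bb major, D is scale degree 3, i.e. iii.

iii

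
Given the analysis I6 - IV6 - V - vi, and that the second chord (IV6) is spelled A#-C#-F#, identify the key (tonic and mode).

C# major

The anchor chord is a major triad on F#, labeled IV6.
IV6 on F# implies F# is the subdominant; that puts the tonic at C#, and the uppercase numeral fits major mode.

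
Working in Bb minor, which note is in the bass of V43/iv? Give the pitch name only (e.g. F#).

The applied chord V43/iv is rooted on Bb: Bb-D-F-Ab.
The figure 43 means second inversion — the fifth is in the bass.

F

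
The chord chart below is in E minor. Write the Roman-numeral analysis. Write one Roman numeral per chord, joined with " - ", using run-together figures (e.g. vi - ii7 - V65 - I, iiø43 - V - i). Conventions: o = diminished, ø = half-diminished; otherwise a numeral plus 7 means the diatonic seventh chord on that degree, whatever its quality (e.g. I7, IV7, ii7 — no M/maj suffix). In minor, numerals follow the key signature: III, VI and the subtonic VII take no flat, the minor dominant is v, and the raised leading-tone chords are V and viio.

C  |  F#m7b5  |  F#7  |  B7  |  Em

VI - iiø7 - V7/V - V7 - i

C: root C is the submediant; major triad there is VI.
F#m7b5: half-diminished seventh chord on F# = scale degree 2 → iiø7.
F#7 is the secondary dominant of V (dominant seventh chord on F#): V7/V.
B7: dominant seventh chord on B = scale degree 5 → V7.
Em: minor triad on E = scale degree 1 → i.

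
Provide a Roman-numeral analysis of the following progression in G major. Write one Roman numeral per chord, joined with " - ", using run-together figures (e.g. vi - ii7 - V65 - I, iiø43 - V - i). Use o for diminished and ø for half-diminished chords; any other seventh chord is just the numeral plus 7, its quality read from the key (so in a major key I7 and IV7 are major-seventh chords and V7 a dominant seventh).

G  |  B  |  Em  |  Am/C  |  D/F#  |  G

I - V/vi - vi - ii6 - V6 - I

G: root G is the tonic; major triad there is I.
B: chromatic; B is V of vi, so V/vi.
Em: minor triad on E = scale degree 6 → vi.
Am/C has root A, degree 2 in G major, so ii6.
D/F# has root D, degree 5 in G major, so V6.
G: root G is the tonic; major triad there is I.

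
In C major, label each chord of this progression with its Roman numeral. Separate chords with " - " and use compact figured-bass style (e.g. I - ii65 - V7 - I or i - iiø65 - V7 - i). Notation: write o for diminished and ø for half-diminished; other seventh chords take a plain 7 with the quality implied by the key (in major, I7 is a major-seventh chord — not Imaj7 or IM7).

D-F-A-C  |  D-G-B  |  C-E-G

ii7 - V64 - I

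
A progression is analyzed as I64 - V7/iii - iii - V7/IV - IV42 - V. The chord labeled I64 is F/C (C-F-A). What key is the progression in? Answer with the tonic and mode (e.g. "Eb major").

F major

I64 is given as C-F-A — a major triad with root F.
If F is scale degree 1 and the mode makes that degree carry a major triad, the tonic is F and the mode is major.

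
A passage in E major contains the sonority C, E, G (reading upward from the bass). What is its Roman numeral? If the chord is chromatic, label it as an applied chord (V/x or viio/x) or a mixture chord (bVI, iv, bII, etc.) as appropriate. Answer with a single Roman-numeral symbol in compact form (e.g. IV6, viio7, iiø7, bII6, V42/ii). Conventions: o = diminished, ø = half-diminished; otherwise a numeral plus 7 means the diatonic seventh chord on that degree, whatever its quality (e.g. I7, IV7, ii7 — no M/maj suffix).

bVI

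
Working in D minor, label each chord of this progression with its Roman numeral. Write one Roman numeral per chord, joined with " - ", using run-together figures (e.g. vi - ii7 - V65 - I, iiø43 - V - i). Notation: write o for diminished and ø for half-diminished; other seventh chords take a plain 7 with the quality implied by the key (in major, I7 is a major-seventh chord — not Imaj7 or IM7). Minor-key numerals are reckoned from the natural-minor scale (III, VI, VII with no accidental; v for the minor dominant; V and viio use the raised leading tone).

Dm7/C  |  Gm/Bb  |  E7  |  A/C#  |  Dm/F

Dm7/C: minor seventh chord on D = scale degree 1 → i42.
Gm/Bb has root G, degree 4 in D minor, so iv6.
E7 is the secondary dominant of V (dominant seventh chord on E): V7/V.
A/C# has root A, degree 5 in D minor, so V6.
Dm/F: minor triad on D = scale degree 1 → i6.

i42 - iv6 - V7/V - V6 - i6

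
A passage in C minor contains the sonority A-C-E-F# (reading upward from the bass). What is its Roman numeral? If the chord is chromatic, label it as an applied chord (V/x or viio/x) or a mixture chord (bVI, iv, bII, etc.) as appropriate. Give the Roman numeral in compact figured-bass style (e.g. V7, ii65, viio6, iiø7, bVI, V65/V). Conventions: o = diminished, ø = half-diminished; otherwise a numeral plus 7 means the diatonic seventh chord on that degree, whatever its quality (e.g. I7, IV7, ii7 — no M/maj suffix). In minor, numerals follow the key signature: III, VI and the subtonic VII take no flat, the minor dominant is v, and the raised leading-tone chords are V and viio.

Stacked in thirds the chord is F#-A-C-E: a half-diminished seventh chord on F#.
F# sits a half step below G (V in C minor); a diminished chord there is the applied leading-tone chord of V.
With A in the bass the chord is in first inversion, so the figured bass is 65.

viiø65/V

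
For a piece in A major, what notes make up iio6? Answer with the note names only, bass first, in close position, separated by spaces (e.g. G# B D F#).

iio6 is the diminished supertonic triad, borrowed from the parallel minor. In A major that root is B.
So the chord is B-D-F.
The figured bass 6 indicates first inversion, placing the third (D) in the bass: D-F-B.

D F B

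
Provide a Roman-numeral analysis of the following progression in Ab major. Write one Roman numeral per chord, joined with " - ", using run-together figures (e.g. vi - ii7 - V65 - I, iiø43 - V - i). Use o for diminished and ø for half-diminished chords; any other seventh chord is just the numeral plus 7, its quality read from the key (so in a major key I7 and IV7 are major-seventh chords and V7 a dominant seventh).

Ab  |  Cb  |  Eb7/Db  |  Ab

Ab: root Ab is the tonic; major triad there is I.
Cb is non-diatonic — bIII, a mixture chord from Ab minor.
Eb7/Db: dominant seventh chord on Eb = scale degree 5 → V42.
Ab has root Ab, degree 1 in Ab major, so I.

I - bIII - V42 - I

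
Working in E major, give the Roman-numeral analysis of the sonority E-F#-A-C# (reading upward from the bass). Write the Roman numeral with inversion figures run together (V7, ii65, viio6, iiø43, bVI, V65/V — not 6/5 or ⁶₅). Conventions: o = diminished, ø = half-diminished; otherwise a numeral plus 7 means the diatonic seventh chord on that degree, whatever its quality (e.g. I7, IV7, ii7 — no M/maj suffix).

ii42

The pitches F#-A-C#-E form a minor seventh chord rooted on F#.
In E major, F# is the supertonic; the diatonic minor seventh chord there is ii7.
With E in the bass the chord is in third inversion, so the figured bass is 42.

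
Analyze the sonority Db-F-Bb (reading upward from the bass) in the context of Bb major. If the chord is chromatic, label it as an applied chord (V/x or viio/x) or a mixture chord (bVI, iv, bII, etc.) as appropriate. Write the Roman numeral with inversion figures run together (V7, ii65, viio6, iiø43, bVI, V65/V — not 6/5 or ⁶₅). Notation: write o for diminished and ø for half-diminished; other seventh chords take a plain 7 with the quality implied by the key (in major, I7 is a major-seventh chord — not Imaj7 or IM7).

The pitches Bb-Db-F form a minor triad rooted on Bb.
Bb is the first degree of Bb major. This is the minor tonic, borrowed from the parallel minor.
With Db in the bass the chord is in first inversion, so the figured bass is 6.

i6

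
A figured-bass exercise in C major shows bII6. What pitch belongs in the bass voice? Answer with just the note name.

bII in C major has root Db; the chord is Db-F-Ab.
The figure 6 means first inversion — the third is in the bass.

F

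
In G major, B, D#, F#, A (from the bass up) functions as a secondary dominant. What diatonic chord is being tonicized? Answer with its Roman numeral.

vi

The chord is a dominant seventh chord on B.
A dominant resolves down a perfect fifth: B → E. In G major, E is scale degree 6, i.e. vi.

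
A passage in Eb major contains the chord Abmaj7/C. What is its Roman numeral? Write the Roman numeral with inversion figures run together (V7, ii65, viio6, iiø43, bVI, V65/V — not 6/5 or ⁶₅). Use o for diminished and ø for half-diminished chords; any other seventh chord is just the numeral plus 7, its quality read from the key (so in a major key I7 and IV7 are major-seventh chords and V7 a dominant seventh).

IV65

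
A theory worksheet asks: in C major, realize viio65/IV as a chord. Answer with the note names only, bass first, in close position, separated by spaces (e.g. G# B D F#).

G Bb Db E

The slash marks an applied leading-tone chord: viio of IV. In C major, IV is F, so the leading tone to it is E, a half step below.
Building a fully diminished seventh chord on E gives E-G-Bb-Db.
With the 65 figure the chord is in first inversion; from the bass G upward in close position it reads G-Bb-Db-E.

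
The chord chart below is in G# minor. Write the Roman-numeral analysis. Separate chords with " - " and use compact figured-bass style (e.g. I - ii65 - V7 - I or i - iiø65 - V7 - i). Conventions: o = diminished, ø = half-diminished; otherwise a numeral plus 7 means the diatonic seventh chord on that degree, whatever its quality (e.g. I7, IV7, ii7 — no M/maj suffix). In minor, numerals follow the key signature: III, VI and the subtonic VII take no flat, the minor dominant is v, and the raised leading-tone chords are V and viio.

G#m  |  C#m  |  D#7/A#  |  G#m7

i - iv - V43 - i7

G#m: root G# is the tonic; minor triad there is i.
C#m: root C# is the subdominant; minor triad there is iv.
D#7/A# has root D#, degree 5 in G# minor, so V43.
G#m7: root G# is the tonic; minor seventh chord there is i7.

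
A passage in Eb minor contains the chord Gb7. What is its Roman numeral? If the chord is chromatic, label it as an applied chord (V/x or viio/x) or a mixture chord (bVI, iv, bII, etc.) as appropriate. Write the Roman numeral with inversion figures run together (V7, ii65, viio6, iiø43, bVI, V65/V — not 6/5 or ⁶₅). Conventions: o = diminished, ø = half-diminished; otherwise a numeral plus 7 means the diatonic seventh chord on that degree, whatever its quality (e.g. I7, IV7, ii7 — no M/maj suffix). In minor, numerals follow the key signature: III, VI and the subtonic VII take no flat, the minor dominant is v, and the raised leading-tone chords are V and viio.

V7/VI

Stacked in thirds the chord is Gb-Bb-Db-Fb: a dominant seventh chord on Gb.
Gb is not a diatonic chord root with this quality in Eb minor, but it lies a perfect fifth above Cb (VI), so the chord functions as an applied dominant of VI.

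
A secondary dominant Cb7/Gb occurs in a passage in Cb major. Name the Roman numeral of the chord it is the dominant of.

IV

The chord is a dominant seventh chord on Cb.
A dominant resolves down a perfect fifth: Cb → Fb. In Cb major, Fb is scale degree 4, i.e. IV.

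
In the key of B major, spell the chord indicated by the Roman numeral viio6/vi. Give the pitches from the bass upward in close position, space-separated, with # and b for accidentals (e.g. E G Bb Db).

The slash marks an applied leading-tone chord: viio of vi. In B major, vi is G#, so the leading tone to it is F##, a half step below.
Building a diminished triad on F## gives F##-A#-C#.
The figured bass 6 indicates first inversion, placing the third (A#) in the bass: A#-C#-F##.

A# C# F##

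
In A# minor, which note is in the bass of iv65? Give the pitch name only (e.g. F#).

F#

iv in A# minor has root D#; the chord is D#-F#-A#-C#.
The figure 65 means first inversion — the third is in the bass.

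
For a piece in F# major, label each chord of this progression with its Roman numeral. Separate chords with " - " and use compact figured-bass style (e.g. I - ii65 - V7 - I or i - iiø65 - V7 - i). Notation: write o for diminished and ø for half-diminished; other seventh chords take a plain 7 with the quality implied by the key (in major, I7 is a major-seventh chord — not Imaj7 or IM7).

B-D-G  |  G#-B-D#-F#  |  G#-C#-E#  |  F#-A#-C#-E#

bII6 - ii7 - V64 - I7

B-D-G: G with this quality isn't in the key; a major triad on b2 is the Neapolitan sixth, bII6 (third, B, in the bass — hence the 6).
G#-B-D#-F# has root G#, degree 2 in F# major, so ii7.
G#-C#-E#: root C# is the dominant; major triad there is V64.
F#-A#-C#-E# has root F#, degree 1 in F# major, so I7.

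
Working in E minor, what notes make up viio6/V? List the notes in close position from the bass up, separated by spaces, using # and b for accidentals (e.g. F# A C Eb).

C# E A#

viio6/V is a secondary leading-tone chord. The target V is B in E minor; the applied chord is rooted a semitone below, on A#.
Building a diminished triad on A# gives A#-C#-E.
With the 6 figure the chord is in first inversion; from the bass C# upward in close position it reads C#-E-A#.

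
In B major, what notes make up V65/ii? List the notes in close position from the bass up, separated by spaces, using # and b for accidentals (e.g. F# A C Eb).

The slash means an applied dominant: we want the dominant of ii. In B major, ii is C# minor, and its dominant is built on G#.
Building a dominant seventh chord on G# gives G#-B#-D#-F#.
The figured bass 65 indicates first inversion, placing the third (B#) in the bass: B#-D#-F#-G#.

B# D# F# G#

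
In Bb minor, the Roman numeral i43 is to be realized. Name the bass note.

i in Bb minor has root Bb; the chord is Bb-Db-F-Ab.
The figure 43 means second inversion — the fifth is in the bass.

F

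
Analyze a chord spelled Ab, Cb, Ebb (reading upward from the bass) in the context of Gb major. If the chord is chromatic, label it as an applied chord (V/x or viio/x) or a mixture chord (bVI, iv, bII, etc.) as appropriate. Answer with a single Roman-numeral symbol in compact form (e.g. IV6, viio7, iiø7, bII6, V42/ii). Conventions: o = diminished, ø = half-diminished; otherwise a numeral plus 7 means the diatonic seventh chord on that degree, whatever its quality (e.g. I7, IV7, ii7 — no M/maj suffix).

iio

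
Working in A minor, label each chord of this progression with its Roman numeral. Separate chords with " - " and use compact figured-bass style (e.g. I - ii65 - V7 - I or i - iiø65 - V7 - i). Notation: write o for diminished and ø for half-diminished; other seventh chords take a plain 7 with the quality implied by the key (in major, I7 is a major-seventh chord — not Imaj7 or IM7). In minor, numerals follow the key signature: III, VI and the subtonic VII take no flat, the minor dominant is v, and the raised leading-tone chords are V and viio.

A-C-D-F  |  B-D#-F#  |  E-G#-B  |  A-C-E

A-C-D-F has root D, degree 4 in A minor, so iv43.
B-D#-F#: a major triad on B, the applied dominant of V → V/V.
E-G#-B has root E, degree 5 in A minor, so V.
A-C-E has root A, degree 1 in A minor, so i.

iv43 - V/V - V - i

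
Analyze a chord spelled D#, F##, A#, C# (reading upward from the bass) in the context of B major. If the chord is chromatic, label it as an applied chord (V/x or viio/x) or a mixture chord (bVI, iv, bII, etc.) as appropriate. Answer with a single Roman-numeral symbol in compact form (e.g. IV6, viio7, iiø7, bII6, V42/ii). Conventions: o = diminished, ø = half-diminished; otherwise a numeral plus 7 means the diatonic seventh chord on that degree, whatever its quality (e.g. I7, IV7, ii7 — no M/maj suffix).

V7/vi

Stacked in thirds the chord is D#-F##-A#-C#: a dominant seventh chord on D#.
D# is not a diatonic chord root with this quality in B major, but it lies a perfect fifth above G# (vi), so the chord functions as an applied dominant of vi.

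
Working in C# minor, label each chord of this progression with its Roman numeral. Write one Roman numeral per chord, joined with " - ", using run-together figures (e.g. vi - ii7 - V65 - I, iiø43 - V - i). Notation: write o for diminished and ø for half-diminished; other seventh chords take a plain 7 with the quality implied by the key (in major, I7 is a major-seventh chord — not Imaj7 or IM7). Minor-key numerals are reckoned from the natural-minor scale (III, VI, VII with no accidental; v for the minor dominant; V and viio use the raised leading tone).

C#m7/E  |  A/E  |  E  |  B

i65 - VI64 - III - VII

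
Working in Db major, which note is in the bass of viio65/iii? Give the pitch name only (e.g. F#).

The applied chord viio65/iii is rooted on E: E-G-Bb-Db.
The figure 65 means first inversion — the third is in the bass.

G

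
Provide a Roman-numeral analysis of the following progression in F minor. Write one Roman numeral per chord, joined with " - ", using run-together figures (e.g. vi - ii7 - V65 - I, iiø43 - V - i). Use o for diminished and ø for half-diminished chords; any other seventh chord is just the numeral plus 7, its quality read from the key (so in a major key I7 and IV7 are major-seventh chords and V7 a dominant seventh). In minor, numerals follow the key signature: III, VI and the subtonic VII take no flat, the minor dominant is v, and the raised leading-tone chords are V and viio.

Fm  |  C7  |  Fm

Fm: minor triad on F = scale degree 1 → i.
C7: root C is the dominant; dominant seventh chord there is V7.
Fm: minor triad on F = scale degree 1 → i.

i - V7 - i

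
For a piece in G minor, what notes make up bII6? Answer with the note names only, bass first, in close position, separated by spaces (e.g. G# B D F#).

Scale degree 2 in G minor is A; lowering it a half step gives Ab. bII6 is the Neapolitan sixth — a major triad on the lowered second degree, here in its customary first inversion.
So the chord is Ab-C-Eb.
With the 6 figure the chord is in first inversion; from the bass C upward in close position it reads C-Eb-Ab.

C Eb Ab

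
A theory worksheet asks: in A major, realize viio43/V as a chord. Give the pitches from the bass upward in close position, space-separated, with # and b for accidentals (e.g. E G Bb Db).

A C D# F#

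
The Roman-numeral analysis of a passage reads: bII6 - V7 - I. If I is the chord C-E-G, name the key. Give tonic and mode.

The chord C is a major triad rooted on C; its label is I.
If C is scale degree 1 and the mode makes that degree carry a major triad, the tonic is C and the mode is major.

C major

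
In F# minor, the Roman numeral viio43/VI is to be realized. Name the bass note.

The applied chord viio43/VI is rooted on C#: C#-E-G-Bb.
The figure 43 means second inversion — the fifth is in the bass.

G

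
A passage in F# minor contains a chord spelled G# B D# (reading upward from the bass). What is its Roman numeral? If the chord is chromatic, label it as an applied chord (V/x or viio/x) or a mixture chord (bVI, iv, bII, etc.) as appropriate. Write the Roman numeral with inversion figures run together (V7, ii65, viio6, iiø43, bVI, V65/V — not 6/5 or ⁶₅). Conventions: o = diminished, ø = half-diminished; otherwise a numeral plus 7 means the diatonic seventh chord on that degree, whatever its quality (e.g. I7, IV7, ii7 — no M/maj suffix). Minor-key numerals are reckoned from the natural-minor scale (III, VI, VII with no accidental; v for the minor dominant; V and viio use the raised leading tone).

ii

The pitches G#-B-D# form a minor triad rooted on G#.
G# is the second degree of F# minor. This is the minor supertonic, borrowed from the parallel major (the Dorian ii).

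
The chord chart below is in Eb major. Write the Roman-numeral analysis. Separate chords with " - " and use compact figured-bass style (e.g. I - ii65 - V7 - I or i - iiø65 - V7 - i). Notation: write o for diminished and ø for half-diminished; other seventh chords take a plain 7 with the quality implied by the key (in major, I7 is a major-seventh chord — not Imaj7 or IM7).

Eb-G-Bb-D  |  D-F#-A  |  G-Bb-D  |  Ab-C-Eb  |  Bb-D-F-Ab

Eb-G-Bb-D has root Eb, degree 1 in Eb major, so I7.
D-F#-A is the secondary dominant of iii (major triad on D): V/iii.
G-Bb-D has root G, degree 3 in Eb major, so iii.
Ab-C-Eb: major triad on Ab = scale degree 4 → IV.
Bb-D-F-Ab: dominant seventh chord on Bb = scale degree 5 → V7.

I7 - V/iii - iii - IV - V7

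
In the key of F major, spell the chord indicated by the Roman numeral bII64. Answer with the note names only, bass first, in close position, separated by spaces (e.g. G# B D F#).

bII64 is the Neapolitan chord — a major triad on the lowered second degree. In F major that root is Gb.
So the chord is Gb-Bb-Db, a major triad.
With the 64 figure the chord is in second inversion; from the bass Db upward in close position it reads Db-Gb-Bb.

Db Gb Bb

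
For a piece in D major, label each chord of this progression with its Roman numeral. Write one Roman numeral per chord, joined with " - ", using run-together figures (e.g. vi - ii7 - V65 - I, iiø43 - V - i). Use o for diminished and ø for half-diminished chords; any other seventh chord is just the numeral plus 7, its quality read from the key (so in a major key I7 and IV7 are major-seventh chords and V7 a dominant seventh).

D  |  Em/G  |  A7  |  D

D: major triad on D = scale degree 1 → I.
Em/G: minor triad on E = scale degree 2 → ii6.
A7 has root A, degree 5 in D major, so V7.
D: root D is the tonic; major triad there is I.

I - ii6 - V7 - I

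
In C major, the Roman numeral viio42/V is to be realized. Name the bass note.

Eb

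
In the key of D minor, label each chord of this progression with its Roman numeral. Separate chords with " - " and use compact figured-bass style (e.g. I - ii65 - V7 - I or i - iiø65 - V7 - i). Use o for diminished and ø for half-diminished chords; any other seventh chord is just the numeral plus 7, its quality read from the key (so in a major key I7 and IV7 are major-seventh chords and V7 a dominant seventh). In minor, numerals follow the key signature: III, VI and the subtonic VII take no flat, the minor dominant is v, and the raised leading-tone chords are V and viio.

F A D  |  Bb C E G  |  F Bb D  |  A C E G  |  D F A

i6 - VII42 - VI64 - v7 - i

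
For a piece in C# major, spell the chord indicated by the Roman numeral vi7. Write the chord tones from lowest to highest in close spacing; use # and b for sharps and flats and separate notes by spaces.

A# C# E# G#

The numeral's case and figure indicate a minor seventh chord. In C# major its root, scale degree 6, is A#.
That chord is spelled A#-C#-E#-G#.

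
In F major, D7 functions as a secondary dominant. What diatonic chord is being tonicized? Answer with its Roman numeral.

The chord is a dominant seventh chord on D.
A dominant resolves down a perfect fifth: D → G. In F major, G is scale degree 2, i.e. ii.

ii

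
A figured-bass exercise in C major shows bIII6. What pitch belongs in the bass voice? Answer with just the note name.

G

bIII in C major has root Eb; the chord is Eb-G-Bb.
The figure 6 means first inversion — the third is in the bass.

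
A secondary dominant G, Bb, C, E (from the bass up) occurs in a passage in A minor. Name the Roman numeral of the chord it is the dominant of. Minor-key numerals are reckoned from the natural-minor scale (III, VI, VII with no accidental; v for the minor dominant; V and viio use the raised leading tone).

The chord is a dominant seventh chord on C.
A dominant resolves down a perfect fifth: C → F. In A minor, F is scale degree 6, i.e. VI.

VI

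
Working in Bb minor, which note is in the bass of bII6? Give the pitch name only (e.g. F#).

bII in Bb minor has root Cb; the chord is Cb-Eb-Gb.
The figure 6 means first inversion — the third is in the bass.

Eb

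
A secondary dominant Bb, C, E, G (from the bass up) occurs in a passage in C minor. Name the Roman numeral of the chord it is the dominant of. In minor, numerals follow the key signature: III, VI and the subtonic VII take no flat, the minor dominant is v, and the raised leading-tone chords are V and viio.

iv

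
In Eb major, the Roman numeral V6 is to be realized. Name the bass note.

V in Eb major has root Bb; the chord is Bb-D-F.
The figure 6 means first inversion — the third is in the bass.

D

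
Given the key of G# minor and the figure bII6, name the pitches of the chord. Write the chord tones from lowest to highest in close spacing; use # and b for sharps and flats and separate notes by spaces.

bII6 is the Neapolitan sixth — a major triad on the lowered second degree, here in its customary first inversion. In G# minor that root is A.
So the chord is A-C#-E.
The figured bass 6 indicates first inversion, placing the third (C#) in the bass: C#-E-A.

C# E A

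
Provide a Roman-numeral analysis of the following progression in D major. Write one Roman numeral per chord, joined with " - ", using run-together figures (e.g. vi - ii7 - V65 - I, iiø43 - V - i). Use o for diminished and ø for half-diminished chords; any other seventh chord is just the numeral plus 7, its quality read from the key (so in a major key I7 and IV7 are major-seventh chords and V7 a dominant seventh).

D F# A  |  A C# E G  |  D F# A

I - V7 - I

D-F#-A has root D, degree 1 in D major, so I.
A-C#-E-G has root A, degree 5 in D major, so V7.
D-F#-A has root D, degree 1 in D major, so I.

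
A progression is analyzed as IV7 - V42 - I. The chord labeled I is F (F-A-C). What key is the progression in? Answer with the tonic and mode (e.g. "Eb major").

F major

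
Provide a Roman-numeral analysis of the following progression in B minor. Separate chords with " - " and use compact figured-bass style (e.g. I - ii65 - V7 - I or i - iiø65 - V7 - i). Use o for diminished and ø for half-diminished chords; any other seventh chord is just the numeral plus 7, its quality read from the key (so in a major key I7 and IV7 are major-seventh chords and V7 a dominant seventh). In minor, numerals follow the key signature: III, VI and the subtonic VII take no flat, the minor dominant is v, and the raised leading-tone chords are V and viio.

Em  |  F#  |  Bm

iv - V - i

Em: root E is the subdominant; minor triad there is iv.
F#: root F# is the dominant; major triad there is V.
Bm has root B, degree 1 in B minor, so i.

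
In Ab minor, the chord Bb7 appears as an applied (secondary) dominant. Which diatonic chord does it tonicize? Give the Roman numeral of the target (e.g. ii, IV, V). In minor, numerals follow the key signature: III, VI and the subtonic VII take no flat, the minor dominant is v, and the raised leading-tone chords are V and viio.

V

The chord is a dominant seventh chord on Bb.
A dominant resolves down a perfect fifth: Bb → Eb. In Ab minor, Eb is scale degree 5, i.e. V.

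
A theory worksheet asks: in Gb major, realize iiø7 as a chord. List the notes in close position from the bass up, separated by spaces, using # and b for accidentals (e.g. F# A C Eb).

Ab Cb Ebb Gb

iiø7 is the half-diminished supertonic seventh, borrowed from the parallel minor. In Gb major that root is Ab.
So the chord is Ab-Cb-Ebb-Gb.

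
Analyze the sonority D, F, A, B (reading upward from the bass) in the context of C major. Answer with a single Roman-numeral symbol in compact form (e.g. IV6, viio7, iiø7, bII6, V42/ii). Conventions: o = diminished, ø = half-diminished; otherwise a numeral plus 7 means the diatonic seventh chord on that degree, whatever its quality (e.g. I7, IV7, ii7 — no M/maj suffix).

viiø65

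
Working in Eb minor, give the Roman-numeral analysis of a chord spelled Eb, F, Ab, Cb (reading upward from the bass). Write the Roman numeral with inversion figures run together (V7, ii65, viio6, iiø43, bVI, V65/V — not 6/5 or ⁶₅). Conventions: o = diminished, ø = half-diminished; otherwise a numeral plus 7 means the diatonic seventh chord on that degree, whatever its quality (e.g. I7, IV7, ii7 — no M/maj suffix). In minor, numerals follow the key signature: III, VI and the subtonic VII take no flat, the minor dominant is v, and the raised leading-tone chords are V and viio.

Stacked in thirds the chord is F-Ab-Cb-Eb: a half-diminished seventh chord on F.
F is scale degree 2 in Eb minor, and a half-diminished seventh chord on that degree is written iiø7.
With Eb in the bass the chord is in third inversion, so the figured bass is 42.

iiø42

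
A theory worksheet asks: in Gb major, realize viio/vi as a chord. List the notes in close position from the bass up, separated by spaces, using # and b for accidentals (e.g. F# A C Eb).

D F Ab

viio/vi is a secondary leading-tone chord. The target vi is Eb in Gb major; the applied chord is rooted a semitone below, on D.
Building a diminished triad on D gives D-F-Ab.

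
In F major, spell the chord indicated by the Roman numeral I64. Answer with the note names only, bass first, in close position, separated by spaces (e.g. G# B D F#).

C F A

The numeral's case and figure indicate a major triad. In F major its root, the tonic, is F.
That chord is spelled F-A-C.
With the 64 figure the chord is in second inversion; from the bass C upward in close position it reads C-F-A.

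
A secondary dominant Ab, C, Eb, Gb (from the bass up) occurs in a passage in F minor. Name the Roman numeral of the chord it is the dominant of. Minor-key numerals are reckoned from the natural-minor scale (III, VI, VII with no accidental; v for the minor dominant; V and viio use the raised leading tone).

VI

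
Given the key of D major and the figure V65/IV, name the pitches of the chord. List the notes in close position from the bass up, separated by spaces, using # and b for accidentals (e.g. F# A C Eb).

F# A C D

V65/IV is a secondary dominant — the dominant seventh of IV. IV in D major is G, so the applied chord's root is D, a perfect fifth above.
Building a dominant seventh chord on D gives D-F#-A-C.
With the 65 figure the chord is in first inversion; from the bass F# upward in close position it reads F#-A-C-D.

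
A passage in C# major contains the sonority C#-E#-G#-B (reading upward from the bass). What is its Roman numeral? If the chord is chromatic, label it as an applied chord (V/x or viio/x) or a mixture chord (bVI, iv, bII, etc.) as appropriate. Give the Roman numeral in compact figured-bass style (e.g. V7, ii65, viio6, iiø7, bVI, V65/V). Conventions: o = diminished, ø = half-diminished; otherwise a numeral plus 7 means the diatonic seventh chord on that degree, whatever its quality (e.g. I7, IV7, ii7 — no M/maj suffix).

Stacked in thirds the chord is C#-E#-G#-B: a dominant seventh chord on C#.
C# is not a diatonic chord root with this quality in C# major, but it lies a perfect fifth above F# (IV), so the chord functions as an applied dominant of IV.

V7/IV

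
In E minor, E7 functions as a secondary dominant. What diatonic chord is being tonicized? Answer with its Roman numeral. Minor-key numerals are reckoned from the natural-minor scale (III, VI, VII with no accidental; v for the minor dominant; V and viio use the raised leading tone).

iv

The chord is a dominant seventh chord on E.
A dominant resolves down a perfect fifth: E → A. In E minor, A is scale degree 4, i.e. iv.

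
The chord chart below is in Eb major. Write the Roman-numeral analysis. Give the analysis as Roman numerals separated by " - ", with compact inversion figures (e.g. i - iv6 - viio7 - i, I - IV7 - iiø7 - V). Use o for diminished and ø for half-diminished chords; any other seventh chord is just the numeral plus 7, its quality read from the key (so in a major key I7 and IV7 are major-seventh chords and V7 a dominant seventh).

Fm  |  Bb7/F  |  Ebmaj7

ii - V43 - I7

Fm: root F is the supertonic; minor triad there is ii.
Bb7/F: dominant seventh chord on Bb = scale degree 5 → V43.
Ebmaj7: root Eb is the tonic; major seventh chord there is I7.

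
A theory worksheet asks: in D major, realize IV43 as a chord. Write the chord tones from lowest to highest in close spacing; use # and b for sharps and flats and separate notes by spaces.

D F# G B

The numeral's case and figure indicate a major seventh chord. In D major its root, the fourth degree, is G.
Stacking thirds from G gives G-B-D-F#.
The figured bass 43 indicates second inversion, placing the fifth (D) in the bass: D-F#-G-B.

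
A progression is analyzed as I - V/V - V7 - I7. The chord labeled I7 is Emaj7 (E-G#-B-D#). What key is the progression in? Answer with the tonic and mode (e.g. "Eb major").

E major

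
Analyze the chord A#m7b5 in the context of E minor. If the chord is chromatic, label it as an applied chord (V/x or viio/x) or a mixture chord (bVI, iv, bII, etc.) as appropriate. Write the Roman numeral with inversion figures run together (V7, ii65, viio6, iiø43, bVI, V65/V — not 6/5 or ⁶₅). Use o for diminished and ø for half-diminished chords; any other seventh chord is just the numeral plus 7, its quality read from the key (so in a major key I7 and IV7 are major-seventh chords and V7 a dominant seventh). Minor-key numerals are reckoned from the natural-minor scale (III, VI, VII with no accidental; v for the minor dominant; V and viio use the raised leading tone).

The pitches A#-C#-E-G# form a half-diminished seventh chord rooted on A#.
A# sits a half step below B (V in E minor); a diminished chord there is the applied leading-tone chord of V.

viiø7/V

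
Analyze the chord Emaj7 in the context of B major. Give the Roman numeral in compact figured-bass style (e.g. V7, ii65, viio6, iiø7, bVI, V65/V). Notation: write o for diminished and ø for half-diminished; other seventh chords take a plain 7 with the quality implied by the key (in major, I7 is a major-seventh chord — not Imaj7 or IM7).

IV7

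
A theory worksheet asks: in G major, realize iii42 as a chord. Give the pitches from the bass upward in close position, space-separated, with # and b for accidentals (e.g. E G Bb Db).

In G major, the third degree is B, and the diatonic chord built there is a minor seventh chord.
That chord is spelled B-D-F#-A.
The figured bass 42 indicates third inversion, placing the seventh (A) in the bass: A-B-D-F#.

A B D F#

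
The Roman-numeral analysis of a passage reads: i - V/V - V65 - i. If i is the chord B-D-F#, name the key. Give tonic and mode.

B minor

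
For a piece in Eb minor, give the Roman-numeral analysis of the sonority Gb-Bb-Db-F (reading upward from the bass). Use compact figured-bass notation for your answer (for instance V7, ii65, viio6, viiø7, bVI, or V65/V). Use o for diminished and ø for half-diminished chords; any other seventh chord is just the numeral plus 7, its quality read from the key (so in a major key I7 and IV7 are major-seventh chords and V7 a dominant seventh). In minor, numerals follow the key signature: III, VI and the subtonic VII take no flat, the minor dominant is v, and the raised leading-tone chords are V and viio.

III7

The pitches Gb-Bb-Db-F form a major seventh chord rooted on Gb.
In Eb minor, Gb is the mediant; the diatonic major seventh chord there is III7.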